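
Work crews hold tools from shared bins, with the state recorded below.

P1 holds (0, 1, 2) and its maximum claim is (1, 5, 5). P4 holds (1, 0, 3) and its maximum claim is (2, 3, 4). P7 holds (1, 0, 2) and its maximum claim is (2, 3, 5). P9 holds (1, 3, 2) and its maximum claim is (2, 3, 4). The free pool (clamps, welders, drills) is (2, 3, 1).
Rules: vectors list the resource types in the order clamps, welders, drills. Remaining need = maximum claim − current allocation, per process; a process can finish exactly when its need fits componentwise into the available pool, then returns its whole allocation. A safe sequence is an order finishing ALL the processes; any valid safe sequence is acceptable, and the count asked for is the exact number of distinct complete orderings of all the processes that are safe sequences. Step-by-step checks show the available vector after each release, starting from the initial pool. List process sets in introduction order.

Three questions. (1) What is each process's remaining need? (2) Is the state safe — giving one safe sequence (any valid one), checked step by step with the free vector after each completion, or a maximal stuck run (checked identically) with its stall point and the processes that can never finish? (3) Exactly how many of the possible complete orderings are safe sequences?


(1) Outstanding need per process (order clamps, welders, drills):
  P1: (1, 4, 3)
  P4: (1, 3, 1)
  P7: (1, 3, 3)
  P9: (1, 0, 2)
(2) SAFE. One safe sequence: P4, P9, P1, P7.
Key observation: the first exact fit in this order is P4 — it needs (1, 3, 1) with (2, 3, 1) free, meeting a requested resource to the last unit.
Step-by-step check:
  pool = (2, 3, 1)
  run P4 (needs (1, 3, 1), free (2, 3, 1)); after release of (1, 0, 3) the pool is (3, 3, 4)
  run P9 (needs (1, 0, 2), free (3, 3, 4)); after release of (1, 3, 2) the pool is (4, 6, 6)
  run P1 (needs (1, 4, 3), free (4, 6, 6)); after release of (0, 1, 2) the pool is (4, 7, 8)
  run P7 (needs (1, 3, 3), free (4, 7, 8)); after release of (1, 0, 2) the pool is (5, 7, 10)
(3) Exactly 3 of the possible complete orderings are safe sequences.


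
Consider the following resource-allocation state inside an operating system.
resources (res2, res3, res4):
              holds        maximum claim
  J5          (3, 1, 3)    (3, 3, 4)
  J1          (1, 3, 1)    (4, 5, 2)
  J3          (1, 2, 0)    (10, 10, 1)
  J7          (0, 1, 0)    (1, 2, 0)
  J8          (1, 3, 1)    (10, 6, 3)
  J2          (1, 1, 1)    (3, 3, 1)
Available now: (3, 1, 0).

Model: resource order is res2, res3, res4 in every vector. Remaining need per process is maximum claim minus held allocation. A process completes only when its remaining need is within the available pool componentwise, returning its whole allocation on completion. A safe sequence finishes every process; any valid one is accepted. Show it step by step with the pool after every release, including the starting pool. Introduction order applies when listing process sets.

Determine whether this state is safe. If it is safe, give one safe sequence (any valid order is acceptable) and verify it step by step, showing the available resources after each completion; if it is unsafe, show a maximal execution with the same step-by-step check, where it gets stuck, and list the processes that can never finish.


UNSAFE — no complete ordering exists.
Key observation: after J7, J2, J5, J1 complete, (8, 7, 5) is the best the pool ever gets, yet each leftover process wants more res2.
Going as far as possible: J7, J2, J5, J1; after that, nothing fits. Check, step by step:
  pool = (3, 1, 0)
  run J7 (needs (1, 1, 0), free (3, 1, 0)); after release of (0, 1, 0) the pool is (3, 2, 0)
  run J2 (needs (2, 2, 0), free (3, 2, 0)); after release of (1, 1, 1) the pool is (4, 3, 1)
  run J5 (needs (0, 2, 1), free (4, 3, 1)); after release of (3, 1, 3) the pool is (7, 4, 4)
  run J1 (needs (3, 2, 1), free (7, 4, 4)); after release of (1, 3, 1) the pool is (8, 7, 5)
  blocked: J3 wants (9, 8, 1), pool (8, 7, 5) — not enough res2 and res3
  blocked: J8 wants (9, 3, 2), pool (8, 7, 5) — not enough res2
Never able to finish: J3 and J8.


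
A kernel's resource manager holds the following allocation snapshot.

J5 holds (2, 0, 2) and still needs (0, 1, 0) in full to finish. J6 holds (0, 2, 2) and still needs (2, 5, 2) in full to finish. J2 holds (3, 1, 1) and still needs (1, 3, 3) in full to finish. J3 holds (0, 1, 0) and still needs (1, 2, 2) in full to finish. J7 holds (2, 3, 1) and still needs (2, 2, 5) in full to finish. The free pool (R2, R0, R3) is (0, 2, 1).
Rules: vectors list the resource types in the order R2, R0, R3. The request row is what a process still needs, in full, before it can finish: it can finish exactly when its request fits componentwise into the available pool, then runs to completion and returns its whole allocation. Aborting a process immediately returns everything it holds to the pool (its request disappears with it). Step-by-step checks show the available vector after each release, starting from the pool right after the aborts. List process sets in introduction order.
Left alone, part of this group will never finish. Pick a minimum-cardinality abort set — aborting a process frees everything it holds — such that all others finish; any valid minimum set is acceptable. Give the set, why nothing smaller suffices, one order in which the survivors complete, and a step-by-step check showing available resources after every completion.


Abort J7.
Key observation: J6 could never have finished before the abort; with (2, 3, 1) returned by J7, it fits at step 3.
No smaller set exists: with zero aborts the deadlock remains.
Survivors finish in the order: J5, J3, J6, J2. Step-by-step check (pool after the aborts first):
  pool = (2, 5, 2)
  J5 needs (0, 1, 0) <= (2, 5, 2) -> finishes; pool += (2, 0, 2) = (4, 5, 4)
  J3 needs (1, 2, 2) <= (4, 5, 4) -> finishes; pool += (0, 1, 0) = (4, 6, 4)
  J6 needs (2, 5, 2) <= (4, 6, 4) -> finishes; pool += (0, 2, 2) = (4, 8, 6)
  J2 needs (1, 3, 3) <= (4, 8, 6) -> finishes; pool += (3, 1, 1) = (7, 9, 7)


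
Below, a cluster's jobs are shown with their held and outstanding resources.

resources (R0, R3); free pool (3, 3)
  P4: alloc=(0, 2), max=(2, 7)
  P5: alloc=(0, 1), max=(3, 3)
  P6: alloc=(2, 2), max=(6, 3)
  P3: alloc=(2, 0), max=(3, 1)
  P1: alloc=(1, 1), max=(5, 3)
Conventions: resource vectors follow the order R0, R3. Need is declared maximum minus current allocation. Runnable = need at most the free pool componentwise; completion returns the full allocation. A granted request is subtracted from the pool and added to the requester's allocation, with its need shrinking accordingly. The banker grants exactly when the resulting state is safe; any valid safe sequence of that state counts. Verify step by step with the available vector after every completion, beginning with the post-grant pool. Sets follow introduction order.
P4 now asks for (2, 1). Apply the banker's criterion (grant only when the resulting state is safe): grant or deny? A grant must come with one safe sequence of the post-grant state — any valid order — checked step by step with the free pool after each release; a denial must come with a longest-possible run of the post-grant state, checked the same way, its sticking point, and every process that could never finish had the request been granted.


DENY. Granting would leave the state unsafe.
Key observation: after P3, P5 the pool peaks at (3, 3), and each blocked process is short somewhere: P4 on R3; P6 on R0; P1 on R0.
Pretend the grant happened; the run P3, P5 goes as far as possible. Verifying each step:
  pool = (1, 2)
  run P3 (needs (1, 1), free (1, 2)); after release of (2, 0) the pool is (3, 2)
  run P5 (needs (3, 2), free (3, 2)); after release of (0, 1) the pool is (3, 3)
  P4 still needs (0, 4) but only (3, 3) is free — short on R3
  P6 still needs (4, 1) but only (3, 3) is free — short on R0
  P1 still needs (4, 2) but only (3, 3) is free — short on R0
Post-grant, the permanently blocked set is P4, P6 and P1.


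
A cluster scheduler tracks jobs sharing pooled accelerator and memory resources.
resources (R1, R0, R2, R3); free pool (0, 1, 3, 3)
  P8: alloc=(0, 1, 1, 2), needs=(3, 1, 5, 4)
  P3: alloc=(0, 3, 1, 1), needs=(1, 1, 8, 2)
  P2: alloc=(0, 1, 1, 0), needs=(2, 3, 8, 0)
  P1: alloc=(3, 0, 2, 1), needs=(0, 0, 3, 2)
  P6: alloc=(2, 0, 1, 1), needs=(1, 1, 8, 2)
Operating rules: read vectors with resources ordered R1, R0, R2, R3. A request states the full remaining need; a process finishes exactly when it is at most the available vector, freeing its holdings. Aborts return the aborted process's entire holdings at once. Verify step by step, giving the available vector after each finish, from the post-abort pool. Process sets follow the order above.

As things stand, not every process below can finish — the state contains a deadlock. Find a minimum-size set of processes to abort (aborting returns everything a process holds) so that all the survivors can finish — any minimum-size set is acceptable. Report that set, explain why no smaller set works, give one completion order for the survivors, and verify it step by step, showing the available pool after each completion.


Abort P2 and P6.
Key observation: aborting P2 and P6 returns (2, 1, 2, 1), and P3 — hopeless before — runs at step 3 with the returned capacity in the pool.
No one abort is enough; case by case: P8 alone leaves P3 blocked (short on R2); P3 alone leaves P2 blocked (short on R2); P2 alone leaves P3 blocked (short on R2); P1 alone leaves P3 blocked (short on R2); P6 alone leaves P3 blocked (short on R2).
The survivors complete as P1, P8, P3. Check, step by step (starting from the post-abort pool):
  pool = (2, 2, 5, 4)
  P1: need (0, 0, 3, 2) fits (2, 2, 5, 4); releases (3, 0, 2, 1), pool now (5, 2, 7, 5)
  P8: need (3, 1, 5, 4) fits (5, 2, 7, 5); releases (0, 1, 1, 2), pool now (5, 3, 8, 7)
  P3: need (1, 1, 8, 2) fits (5, 3, 8, 7); releases (0, 3, 1, 1), pool now (5, 6, 9, 8)


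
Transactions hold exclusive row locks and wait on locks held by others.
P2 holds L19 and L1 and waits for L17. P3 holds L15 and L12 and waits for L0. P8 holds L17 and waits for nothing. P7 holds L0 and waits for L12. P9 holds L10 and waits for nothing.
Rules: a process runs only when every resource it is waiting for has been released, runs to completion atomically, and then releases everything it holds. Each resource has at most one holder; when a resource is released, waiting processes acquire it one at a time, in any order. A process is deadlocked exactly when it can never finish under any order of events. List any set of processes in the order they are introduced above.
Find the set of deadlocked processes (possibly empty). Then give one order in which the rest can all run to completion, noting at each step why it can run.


The deadlocked set is P3 and P7.
Key observation: the knot is the closed ring of waits P3 -> P7 -> P3; no other process is dragged down with it.
One completion order for the rest: P9, P8, P2.
Walking it through:
  run P9 (it waits on nothing); releases L10
  run P8 (it waits on nothing); releases L17
  P2: everything it awaited (L17) is free; runs, freeing L19 and L1


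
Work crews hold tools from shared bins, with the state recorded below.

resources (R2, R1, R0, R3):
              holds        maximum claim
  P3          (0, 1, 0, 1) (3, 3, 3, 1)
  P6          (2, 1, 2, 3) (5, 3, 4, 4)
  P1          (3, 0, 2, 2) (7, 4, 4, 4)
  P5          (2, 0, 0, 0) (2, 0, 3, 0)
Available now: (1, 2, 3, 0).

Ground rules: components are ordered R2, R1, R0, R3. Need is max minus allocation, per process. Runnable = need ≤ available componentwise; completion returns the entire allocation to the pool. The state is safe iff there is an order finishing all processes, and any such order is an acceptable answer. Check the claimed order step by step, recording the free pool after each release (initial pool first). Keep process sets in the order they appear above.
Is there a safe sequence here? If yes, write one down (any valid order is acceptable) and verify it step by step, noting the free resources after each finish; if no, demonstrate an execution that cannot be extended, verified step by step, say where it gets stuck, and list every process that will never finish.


SAFE. One safe sequence: P5, P3, P6, P1.
Key observation: reading the order forward, P5 is the first process whose need (0, 0, 3, 0) meets the free pool (1, 2, 3, 0) exactly on a resource it requests.
Verifying each step:
  pool = (1, 2, 3, 0)
  P5: need (0, 0, 3, 0) fits (1, 2, 3, 0); releases (2, 0, 0, 0), pool now (3, 2, 3, 0)
  P3: need (3, 2, 3, 0) fits (3, 2, 3, 0); releases (0, 1, 0, 1), pool now (3, 3, 3, 1)
  P6: need (3, 2, 2, 1) fits (3, 3, 3, 1); releases (2, 1, 2, 3), pool now (5, 4, 5, 4)
  P1: need (4, 4, 2, 2) fits (5, 4, 5, 4); releases (3, 0, 2, 2), pool now (8, 4, 7, 6)


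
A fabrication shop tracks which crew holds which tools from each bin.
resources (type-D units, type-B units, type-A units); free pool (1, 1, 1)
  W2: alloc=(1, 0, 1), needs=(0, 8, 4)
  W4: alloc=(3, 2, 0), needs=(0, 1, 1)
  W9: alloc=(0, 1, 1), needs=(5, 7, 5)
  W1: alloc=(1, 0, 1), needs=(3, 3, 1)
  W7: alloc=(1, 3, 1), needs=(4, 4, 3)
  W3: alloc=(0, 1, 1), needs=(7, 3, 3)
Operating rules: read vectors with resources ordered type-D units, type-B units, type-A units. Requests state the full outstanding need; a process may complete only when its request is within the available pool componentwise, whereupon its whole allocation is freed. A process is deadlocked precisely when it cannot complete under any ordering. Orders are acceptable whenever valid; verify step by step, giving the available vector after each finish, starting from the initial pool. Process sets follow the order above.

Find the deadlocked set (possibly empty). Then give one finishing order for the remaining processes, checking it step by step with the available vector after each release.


The deadlocked set is W2, W9, W7 and W3.
Key observation: after W4, W1 complete, (5, 3, 2) is the best the pool ever gets, yet each leftover process wants more type-A units.
The rest can finish in the order W4, W1. Check, step by step:
  pool = (1, 1, 1)
  W4: need (0, 1, 1) fits (1, 1, 1); releases (3, 2, 0), pool now (4, 3, 1)
  W1: need (3, 3, 1) fits (4, 3, 1); releases (1, 0, 1), pool now (5, 3, 2)
The stuck group stays short no matter what:
  W2 cannot run: need (0, 8, 4) vs free (5, 3, 2) (insufficient type-B units and type-A units)
  W9 cannot run: need (5, 7, 5) vs free (5, 3, 2) (insufficient type-B units and type-A units)
  W7 cannot run: need (4, 4, 3) vs free (5, 3, 2) (insufficient type-B units and type-A units)
  W3 cannot run: need (7, 3, 3) vs free (5, 3, 2) (insufficient type-D units and type-A units)


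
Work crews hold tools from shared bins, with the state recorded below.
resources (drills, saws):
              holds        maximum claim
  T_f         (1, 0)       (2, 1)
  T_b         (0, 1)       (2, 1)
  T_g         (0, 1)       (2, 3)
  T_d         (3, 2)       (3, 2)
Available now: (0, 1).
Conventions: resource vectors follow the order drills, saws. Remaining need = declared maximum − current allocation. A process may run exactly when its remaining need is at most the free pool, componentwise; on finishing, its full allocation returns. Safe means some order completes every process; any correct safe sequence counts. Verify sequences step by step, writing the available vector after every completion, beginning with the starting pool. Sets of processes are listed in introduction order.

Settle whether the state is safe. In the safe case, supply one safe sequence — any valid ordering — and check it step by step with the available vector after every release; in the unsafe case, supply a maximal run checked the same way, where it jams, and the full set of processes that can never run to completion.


The state is SAFE; one workable sequence: T_d, T_b, T_g, T_f.
Key observation: nothing binds to the last unit here — the tightest requested-resource margin is 1, first seen at T_b ((2, 0) against (3, 3)).
Step-by-step check:
  pool = (0, 1)
  T_d: need (0, 0) fits (0, 1); releases (3, 2), pool now (3, 3)
  T_b: need (2, 0) fits (3, 3); releases (0, 1), pool now (3, 4)
  T_g: need (2, 2) fits (3, 4); releases (0, 1), pool now (3, 5)
  T_f: need (1, 1) fits (3, 5); releases (1, 0), pool now (4, 5)


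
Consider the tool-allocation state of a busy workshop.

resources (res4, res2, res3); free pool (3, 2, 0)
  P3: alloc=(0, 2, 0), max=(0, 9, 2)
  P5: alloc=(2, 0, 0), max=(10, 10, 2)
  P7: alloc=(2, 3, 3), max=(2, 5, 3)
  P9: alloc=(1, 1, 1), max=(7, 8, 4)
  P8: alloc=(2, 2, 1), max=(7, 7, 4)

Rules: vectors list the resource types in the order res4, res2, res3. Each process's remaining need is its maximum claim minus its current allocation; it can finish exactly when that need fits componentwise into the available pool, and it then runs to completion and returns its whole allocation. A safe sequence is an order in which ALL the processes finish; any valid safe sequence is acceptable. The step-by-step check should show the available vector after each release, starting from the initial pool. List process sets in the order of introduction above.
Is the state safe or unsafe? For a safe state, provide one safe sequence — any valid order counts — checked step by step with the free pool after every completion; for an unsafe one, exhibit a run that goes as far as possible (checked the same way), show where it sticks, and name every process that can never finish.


SAFE — a valid safe sequence is P7, P8, P9, P3, P5.
Key observation: at P7 the run first touches a limit — (0, 2, 0) against (3, 2, 0), exact on a resource it actually requests.
Step-by-step check:
  pool = (3, 2, 0)
  P7: need (0, 2, 0) fits (3, 2, 0); releases (2, 3, 3), pool now (5, 5, 3)
  P8: need (5, 5, 3) fits (5, 5, 3); releases (2, 2, 1), pool now (7, 7, 4)
  P9: need (6, 7, 3) fits (7, 7, 4); releases (1, 1, 1), pool now (8, 8, 5)
  P3: need (0, 7, 2) fits (8, 8, 5); releases (0, 2, 0), pool now (8, 10, 5)
  P5: need (8, 10, 2) fits (8, 10, 5); releases (2, 0, 0), pool now (10, 10, 5)


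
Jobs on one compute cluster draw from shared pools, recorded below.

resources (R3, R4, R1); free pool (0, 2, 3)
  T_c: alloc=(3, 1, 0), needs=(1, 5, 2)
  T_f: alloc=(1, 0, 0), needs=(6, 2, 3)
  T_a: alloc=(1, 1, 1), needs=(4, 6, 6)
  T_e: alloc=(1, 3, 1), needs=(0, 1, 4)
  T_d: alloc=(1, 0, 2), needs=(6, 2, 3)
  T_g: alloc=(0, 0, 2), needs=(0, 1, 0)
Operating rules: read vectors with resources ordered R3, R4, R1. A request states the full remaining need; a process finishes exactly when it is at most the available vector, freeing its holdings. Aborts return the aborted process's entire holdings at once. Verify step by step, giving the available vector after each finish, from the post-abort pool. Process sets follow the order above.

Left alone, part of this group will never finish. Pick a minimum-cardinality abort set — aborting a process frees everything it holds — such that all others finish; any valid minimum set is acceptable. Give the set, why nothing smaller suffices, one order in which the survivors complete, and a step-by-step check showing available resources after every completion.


Minimum abort set: T_f.
Key observation: the deadlocked T_d becomes finishable only because T_f released (1, 0, 0); it completes at step 5 below.
No smaller set exists: with zero aborts the deadlock remains.
The survivors complete as T_g, T_e, T_c, T_a, T_d. Walking it through (starting from the post-abort pool):
  pool = (1, 2, 3)
  T_g needs (0, 1, 0) <= (1, 2, 3) -> finishes; pool += (0, 0, 2) = (1, 2, 5)
  T_e needs (0, 1, 4) <= (1, 2, 5) -> finishes; pool += (1, 3, 1) = (2, 5, 6)
  T_c needs (1, 5, 2) <= (2, 5, 6) -> finishes; pool += (3, 1, 0) = (5, 6, 6)
  T_a needs (4, 6, 6) <= (5, 6, 6) -> finishes; pool += (1, 1, 1) = (6, 7, 7)
  T_d needs (6, 2, 3) <= (6, 7, 7) -> finishes; pool += (1, 0, 2) = (7, 7, 9)


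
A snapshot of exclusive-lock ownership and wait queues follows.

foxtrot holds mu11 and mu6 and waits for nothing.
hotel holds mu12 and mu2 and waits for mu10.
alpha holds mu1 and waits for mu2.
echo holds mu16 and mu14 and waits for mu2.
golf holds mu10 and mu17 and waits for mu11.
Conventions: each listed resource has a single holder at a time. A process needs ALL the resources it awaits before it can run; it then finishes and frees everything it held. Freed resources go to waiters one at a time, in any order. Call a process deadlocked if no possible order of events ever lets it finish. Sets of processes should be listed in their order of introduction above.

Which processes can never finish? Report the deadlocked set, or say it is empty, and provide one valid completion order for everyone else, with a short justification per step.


The deadlocked set is empty.
Key observation: the wait relation is loop-free; peeling off processes with no waits unwinds the whole state.
One completion order for the rest: foxtrot, golf, hotel, echo, alpha.
Walking it through:
  foxtrot: no waits; runs immediately, freeing mu11 and mu6
  golf waits on mu11 — all released -> runs and releases mu10 and mu17
  hotel waits on mu10 — all released -> runs and releases mu12 and mu2
  echo waits on mu2 — all released -> runs and releases mu16 and mu14
  alpha waits on mu2 — all released -> runs and releases mu1


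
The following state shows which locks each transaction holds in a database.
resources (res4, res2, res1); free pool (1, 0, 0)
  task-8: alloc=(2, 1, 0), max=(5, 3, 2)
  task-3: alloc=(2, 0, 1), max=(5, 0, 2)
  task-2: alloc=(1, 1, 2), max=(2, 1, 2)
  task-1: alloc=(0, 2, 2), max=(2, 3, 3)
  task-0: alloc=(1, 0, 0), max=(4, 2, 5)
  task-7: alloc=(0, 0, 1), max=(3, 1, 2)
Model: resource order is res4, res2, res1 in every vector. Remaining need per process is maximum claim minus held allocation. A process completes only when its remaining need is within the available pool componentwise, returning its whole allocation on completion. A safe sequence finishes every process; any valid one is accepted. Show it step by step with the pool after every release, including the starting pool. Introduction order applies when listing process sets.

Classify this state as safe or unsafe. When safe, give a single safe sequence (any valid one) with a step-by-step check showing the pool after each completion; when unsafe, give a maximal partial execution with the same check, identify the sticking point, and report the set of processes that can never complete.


UNSAFE — no complete ordering exists.
Key observation: res4 is the bottleneck — with task-2, task-1 done the pool holds (2, 3, 4), short of every remaining need.
Going as far as possible: task-2, task-1; after that, nothing fits. Step-by-step check:
  pool = (1, 0, 0)
  task-2: need (1, 0, 0) fits (1, 0, 0); releases (1, 1, 2), pool now (2, 1, 2)
  task-1: need (2, 1, 1) fits (2, 1, 2); releases (0, 2, 2), pool now (2, 3, 4)
  blocked: task-8 wants (3, 2, 2), pool (2, 3, 4) — not enough res4
  blocked: task-3 wants (3, 0, 1), pool (2, 3, 4) — not enough res4
  blocked: task-0 wants (3, 2, 5), pool (2, 3, 4) — not enough res4 and res1
  blocked: task-7 wants (3, 1, 1), pool (2, 3, 4) — not enough res4
Never able to finish: task-8, task-3, task-0 and task-7.


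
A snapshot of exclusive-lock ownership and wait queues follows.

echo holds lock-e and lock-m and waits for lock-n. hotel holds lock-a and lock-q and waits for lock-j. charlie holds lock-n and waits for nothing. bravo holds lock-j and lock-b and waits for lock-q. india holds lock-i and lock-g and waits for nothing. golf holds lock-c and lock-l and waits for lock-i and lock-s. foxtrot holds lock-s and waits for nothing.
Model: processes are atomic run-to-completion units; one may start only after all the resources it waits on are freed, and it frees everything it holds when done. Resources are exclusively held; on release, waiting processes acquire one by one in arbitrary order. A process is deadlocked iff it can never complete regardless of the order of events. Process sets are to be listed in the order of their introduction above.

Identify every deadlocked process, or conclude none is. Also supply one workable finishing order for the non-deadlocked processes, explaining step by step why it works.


The deadlocked set is hotel and bravo.
Key observation: hotel -> bravo -> hotel is a circular wait — nothing in it can go first; no other process is dragged down with it.
A valid finishing order for the others: foxtrot, charlie, india, golf, echo.
Check, step by step:
  foxtrot waits on nothing -> runs at once and releases lock-s
  charlie waits on nothing -> runs at once and releases lock-n
  india waits on nothing -> runs at once and releases lock-i and lock-g
  run golf (all its waits — lock-i and lock-s — are resolved); releases lock-c and lock-l
  run echo (all its waits — lock-n — are resolved); releases lock-e and lock-m


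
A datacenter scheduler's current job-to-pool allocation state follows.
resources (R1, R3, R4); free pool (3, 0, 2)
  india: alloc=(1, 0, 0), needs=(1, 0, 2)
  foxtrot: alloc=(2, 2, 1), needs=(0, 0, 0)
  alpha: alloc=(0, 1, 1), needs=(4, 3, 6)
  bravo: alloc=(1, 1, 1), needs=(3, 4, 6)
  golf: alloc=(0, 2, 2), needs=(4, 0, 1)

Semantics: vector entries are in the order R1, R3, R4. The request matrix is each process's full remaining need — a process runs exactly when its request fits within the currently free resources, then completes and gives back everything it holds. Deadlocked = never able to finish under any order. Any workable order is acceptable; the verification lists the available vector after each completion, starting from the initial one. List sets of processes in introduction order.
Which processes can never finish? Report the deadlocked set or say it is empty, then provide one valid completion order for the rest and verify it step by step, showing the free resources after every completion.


Deadlocked set: alpha and bravo.
Key observation: the pool after foxtrot, golf, india is (6, 4, 5); every surviving request exceeds it in R4, so progress ends there.
A valid finishing order for the others: foxtrot, golf, india. Walking it through:
  pool = (3, 0, 2)
  run foxtrot (needs (0, 0, 0), free (3, 0, 2)); after release of (2, 2, 1) the pool is (5, 2, 3)
  run golf (needs (4, 0, 1), free (5, 2, 3)); after release of (0, 2, 2) the pool is (5, 4, 5)
  run india (needs (1, 0, 2), free (5, 4, 5)); after release of (1, 0, 0) the pool is (6, 4, 5)
The stuck group stays short no matter what:
  alpha cannot run: need (4, 3, 6) vs free (6, 4, 5) (insufficient R4)
  bravo cannot run: need (3, 4, 6) vs free (6, 4, 5) (insufficient R4)


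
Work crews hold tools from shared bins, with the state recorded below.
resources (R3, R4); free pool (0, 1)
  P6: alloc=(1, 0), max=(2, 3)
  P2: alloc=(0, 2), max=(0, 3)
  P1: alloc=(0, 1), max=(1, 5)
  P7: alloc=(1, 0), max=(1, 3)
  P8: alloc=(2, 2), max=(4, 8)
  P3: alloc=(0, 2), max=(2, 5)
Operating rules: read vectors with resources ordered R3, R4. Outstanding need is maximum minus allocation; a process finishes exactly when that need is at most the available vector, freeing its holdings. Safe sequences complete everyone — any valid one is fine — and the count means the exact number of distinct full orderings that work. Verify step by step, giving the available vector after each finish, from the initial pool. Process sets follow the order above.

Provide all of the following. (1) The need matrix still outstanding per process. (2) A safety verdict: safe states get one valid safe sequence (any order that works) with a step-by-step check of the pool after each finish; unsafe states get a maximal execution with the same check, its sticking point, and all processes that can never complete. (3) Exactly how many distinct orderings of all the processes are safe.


(1) Outstanding need per process (order R3, R4):
  P6: (1, 3)
  P2: (0, 1)
  P1: (1, 4)
  P7: (0, 3)
  P8: (2, 6)
  P3: (2, 3)
(2) SAFE, for example via the order P2, P7, P6, P3, P1, P8.
Key observation: P2 is the earliest step where a requested resource binds exactly: need (0, 1), pool (0, 1) at its turn.
Step-by-step check:
  pool = (0, 1)
  P2 needs (0, 1) <= (0, 1) -> finishes; pool += (0, 2) = (0, 3)
  P7 needs (0, 3) <= (0, 3) -> finishes; pool += (1, 0) = (1, 3)
  P6 needs (1, 3) <= (1, 3) -> finishes; pool += (1, 0) = (2, 3)
  P3 needs (2, 3) <= (2, 3) -> finishes; pool += (0, 2) = (2, 5)
  P1 needs (1, 4) <= (2, 5) -> finishes; pool += (0, 1) = (2, 6)
  P8 needs (2, 6) <= (2, 6) -> finishes; pool += (2, 2) = (4, 8)
(3) Exactly 1 of the possible complete orderings is a safe sequence.


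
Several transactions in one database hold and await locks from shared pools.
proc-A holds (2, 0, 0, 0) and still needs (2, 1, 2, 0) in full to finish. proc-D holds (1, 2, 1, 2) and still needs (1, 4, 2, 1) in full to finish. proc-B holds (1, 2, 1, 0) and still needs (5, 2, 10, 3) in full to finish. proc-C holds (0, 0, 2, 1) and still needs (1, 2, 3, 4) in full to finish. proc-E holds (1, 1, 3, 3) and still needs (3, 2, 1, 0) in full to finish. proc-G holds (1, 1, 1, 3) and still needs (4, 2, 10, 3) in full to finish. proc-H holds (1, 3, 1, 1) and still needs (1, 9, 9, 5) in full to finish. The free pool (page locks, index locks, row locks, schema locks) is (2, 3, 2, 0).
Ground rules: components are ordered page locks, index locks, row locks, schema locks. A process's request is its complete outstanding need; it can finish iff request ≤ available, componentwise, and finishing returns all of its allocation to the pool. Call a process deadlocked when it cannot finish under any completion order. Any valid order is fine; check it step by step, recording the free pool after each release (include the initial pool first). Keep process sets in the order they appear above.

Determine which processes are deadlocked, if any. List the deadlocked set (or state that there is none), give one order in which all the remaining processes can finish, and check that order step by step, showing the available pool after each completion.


Deadlocked set: proc-B, proc-G and proc-H.
Key observation: after proc-A, proc-E, proc-D, proc-C complete, (6, 6, 8, 6) is the best the pool ever gets, yet each leftover process wants more row locks.
One completion order for the rest: proc-A, proc-E, proc-D, proc-C. Step-by-step check:
  pool = (2, 3, 2, 0)
  proc-A needs (2, 1, 2, 0) <= (2, 3, 2, 0) -> finishes; pool += (2, 0, 0, 0) = (4, 3, 2, 0)
  proc-E needs (3, 2, 1, 0) <= (4, 3, 2, 0) -> finishes; pool += (1, 1, 3, 3) = (5, 4, 5, 3)
  proc-D needs (1, 4, 2, 1) <= (5, 4, 5, 3) -> finishes; pool += (1, 2, 1, 2) = (6, 6, 6, 5)
  proc-C needs (1, 2, 3, 4) <= (6, 6, 6, 5) -> finishes; pool += (0, 0, 2, 1) = (6, 6, 8, 6)
The blocked processes can never fit:
  blocked: proc-B wants (5, 2, 10, 3), pool (6, 6, 8, 6) — not enough row locks
  blocked: proc-G wants (4, 2, 10, 3), pool (6, 6, 8, 6) — not enough row locks
  blocked: proc-H wants (1, 9, 9, 5), pool (6, 6, 8, 6) — not enough index locks and row locks


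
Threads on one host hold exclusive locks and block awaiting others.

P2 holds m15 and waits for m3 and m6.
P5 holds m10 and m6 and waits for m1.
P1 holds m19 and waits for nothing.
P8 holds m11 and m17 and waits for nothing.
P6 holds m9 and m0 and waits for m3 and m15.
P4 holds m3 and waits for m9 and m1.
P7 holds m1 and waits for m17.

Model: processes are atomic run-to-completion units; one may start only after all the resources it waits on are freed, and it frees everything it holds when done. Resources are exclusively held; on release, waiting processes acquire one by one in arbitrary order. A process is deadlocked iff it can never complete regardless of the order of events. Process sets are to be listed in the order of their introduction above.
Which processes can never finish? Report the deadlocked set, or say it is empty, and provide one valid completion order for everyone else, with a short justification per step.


Deadlocked set: P2, P6 and P4.
Key observation: the waits loop around P2 -> P4 -> P6 -> P2 with no way out; no other process is dragged down with it.
The rest can finish in the order P8, P7, P5, P1.
Walking it through:
  P8 waits on nothing -> runs at once and releases m11 and m17
  P7: everything it awaited (m17) is free; runs, freeing m1
  P5: everything it awaited (m1) is free; runs, freeing m10 and m6
  P1 waits on nothing -> runs at once and releases m19


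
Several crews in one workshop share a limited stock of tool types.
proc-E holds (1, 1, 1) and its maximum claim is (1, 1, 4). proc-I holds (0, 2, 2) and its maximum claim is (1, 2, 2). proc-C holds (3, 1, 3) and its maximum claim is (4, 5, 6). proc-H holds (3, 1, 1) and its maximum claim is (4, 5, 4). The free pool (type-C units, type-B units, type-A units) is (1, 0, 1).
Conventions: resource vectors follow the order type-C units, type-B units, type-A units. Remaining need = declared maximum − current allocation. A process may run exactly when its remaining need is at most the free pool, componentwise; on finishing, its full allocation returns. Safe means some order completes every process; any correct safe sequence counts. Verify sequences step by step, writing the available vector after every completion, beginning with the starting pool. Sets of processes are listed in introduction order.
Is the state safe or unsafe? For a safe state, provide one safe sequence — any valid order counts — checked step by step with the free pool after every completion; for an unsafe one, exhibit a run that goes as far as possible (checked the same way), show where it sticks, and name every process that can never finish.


UNSAFE.
Key observation: once proc-I, proc-E finish, the pool peaks at (2, 3, 4) — and every remaining process still needs more type-B units than that.
A maximal execution: proc-I, proc-E — then nothing else fits. Check, step by step:
  pool = (1, 0, 1)
  proc-I: need (1, 0, 0) fits (1, 0, 1); releases (0, 2, 2), pool now (1, 2, 3)
  proc-E: need (0, 0, 3) fits (1, 2, 3); releases (1, 1, 1), pool now (2, 3, 4)
  proc-C cannot run: need (1, 4, 3) vs free (2, 3, 4) (insufficient type-B units)
  proc-H cannot run: need (1, 4, 3) vs free (2, 3, 4) (insufficient type-B units)
Never able to finish: proc-C and proc-H.


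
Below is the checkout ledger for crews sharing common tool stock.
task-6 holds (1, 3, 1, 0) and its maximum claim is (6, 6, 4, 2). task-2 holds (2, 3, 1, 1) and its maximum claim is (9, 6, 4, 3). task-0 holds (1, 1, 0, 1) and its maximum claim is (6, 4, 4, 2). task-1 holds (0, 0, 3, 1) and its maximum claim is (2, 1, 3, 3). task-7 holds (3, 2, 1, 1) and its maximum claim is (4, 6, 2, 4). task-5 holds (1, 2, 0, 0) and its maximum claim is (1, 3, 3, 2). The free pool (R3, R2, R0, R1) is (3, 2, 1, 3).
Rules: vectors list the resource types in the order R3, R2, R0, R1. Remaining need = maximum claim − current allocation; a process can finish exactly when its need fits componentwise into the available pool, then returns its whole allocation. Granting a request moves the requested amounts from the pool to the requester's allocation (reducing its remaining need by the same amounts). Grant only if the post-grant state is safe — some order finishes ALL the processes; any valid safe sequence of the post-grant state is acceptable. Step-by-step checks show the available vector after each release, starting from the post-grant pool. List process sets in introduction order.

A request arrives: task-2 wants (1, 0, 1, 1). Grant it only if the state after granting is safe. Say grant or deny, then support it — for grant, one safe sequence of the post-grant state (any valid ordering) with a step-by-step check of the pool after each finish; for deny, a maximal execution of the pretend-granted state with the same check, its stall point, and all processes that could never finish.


GRANT — the state after the grant stays safe, e.g. via task-1, task-5, task-7, task-6, task-0, task-2.
Key observation: the transfer keeps a workable pool ((2, 2, 0, 2)); task-1 starts the safe sequence.
Step-by-step check of the post-grant state:
  pool = (2, 2, 0, 2)
  run task-1 (needs (2, 1, 0, 2), free (2, 2, 0, 2)); after release of (0, 0, 3, 1) the pool is (2, 2, 3, 3)
  run task-5 (needs (0, 1, 3, 2), free (2, 2, 3, 3)); after release of (1, 2, 0, 0) the pool is (3, 4, 3, 3)
  run task-7 (needs (1, 4, 1, 3), free (3, 4, 3, 3)); after release of (3, 2, 1, 1) the pool is (6, 6, 4, 4)
  run task-6 (needs (5, 3, 3, 2), free (6, 6, 4, 4)); after release of (1, 3, 1, 0) the pool is (7, 9, 5, 4)
  run task-0 (needs (5, 3, 4, 1), free (7, 9, 5, 4)); after release of (1, 1, 0, 1) the pool is (8, 10, 5, 5)
  run task-2 (needs (6, 3, 2, 1), free (8, 10, 5, 5)); after release of (3, 3, 2, 2) the pool is (11, 13, 7, 7)


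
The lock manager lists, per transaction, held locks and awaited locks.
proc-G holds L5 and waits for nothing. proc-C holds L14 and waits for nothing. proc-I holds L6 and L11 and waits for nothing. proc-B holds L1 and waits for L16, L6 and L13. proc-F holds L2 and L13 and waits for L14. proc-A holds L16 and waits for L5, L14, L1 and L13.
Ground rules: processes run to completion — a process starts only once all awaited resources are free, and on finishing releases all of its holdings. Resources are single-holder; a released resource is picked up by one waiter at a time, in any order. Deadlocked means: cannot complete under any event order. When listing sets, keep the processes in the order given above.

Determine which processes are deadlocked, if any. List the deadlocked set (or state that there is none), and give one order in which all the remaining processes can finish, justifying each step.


The deadlocked set is proc-B and proc-A.
Key observation: the loop proc-B -> proc-A -> proc-B blocks itself forever; no other process is dragged down with it.
One completion order for the rest: proc-I, proc-C, proc-G, proc-F.
Walking it through:
  proc-I: no waits; runs immediately, freeing L6 and L11
  proc-C: no waits; runs immediately, freeing L14
  proc-G: no waits; runs immediately, freeing L5
  proc-F: everything it awaited (L14) is free; runs, freeing L2 and L13


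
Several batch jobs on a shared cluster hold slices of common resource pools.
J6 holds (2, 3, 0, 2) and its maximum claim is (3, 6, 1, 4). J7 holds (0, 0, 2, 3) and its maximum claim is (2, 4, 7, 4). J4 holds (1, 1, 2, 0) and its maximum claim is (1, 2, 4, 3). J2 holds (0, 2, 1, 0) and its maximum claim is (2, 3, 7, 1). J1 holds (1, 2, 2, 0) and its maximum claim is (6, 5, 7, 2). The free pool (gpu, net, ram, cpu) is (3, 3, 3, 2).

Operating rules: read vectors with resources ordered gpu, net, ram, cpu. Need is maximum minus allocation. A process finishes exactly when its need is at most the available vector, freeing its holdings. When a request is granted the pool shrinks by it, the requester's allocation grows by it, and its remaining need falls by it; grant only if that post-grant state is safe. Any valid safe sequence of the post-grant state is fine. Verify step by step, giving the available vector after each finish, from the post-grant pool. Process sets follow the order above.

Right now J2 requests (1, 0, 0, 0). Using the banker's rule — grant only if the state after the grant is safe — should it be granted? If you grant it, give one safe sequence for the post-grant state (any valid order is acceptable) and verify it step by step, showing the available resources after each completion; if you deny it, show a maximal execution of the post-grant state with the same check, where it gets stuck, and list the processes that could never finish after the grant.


GRANT. The post-grant state is safe; one safe sequence: J6, J4, J7, J1, J2.
Key observation: with (2, 3, 3, 2) left after the transfer, J6 can run at once — the state stays safe.
Step-by-step check of the post-grant state:
  pool = (2, 3, 3, 2)
  run J6 (needs (1, 3, 1, 2), free (2, 3, 3, 2)); after release of (2, 3, 0, 2) the pool is (4, 6, 3, 4)
  run J4 (needs (0, 1, 2, 3), free (4, 6, 3, 4)); after release of (1, 1, 2, 0) the pool is (5, 7, 5, 4)
  run J7 (needs (2, 4, 5, 1), free (5, 7, 5, 4)); after release of (0, 0, 2, 3) the pool is (5, 7, 7, 7)
  run J1 (needs (5, 3, 5, 2), free (5, 7, 7, 7)); after release of (1, 2, 2, 0) the pool is (6, 9, 9, 7)
  run J2 (needs (1, 1, 6, 1), free (6, 9, 9, 7)); after release of (1, 2, 1, 0) the pool is (7, 11, 10, 7)
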